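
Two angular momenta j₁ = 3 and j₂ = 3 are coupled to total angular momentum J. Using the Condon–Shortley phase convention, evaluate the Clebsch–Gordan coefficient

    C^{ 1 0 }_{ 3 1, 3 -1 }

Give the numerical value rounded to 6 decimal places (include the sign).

+√(1/28) ≈ +0.188982

√[3·5!1!1!/8! · 4!2!2!4!1!1!] = √(144/7)
  +(−1)^1/∏(1,4,1,1,0,0)! = -1/24  (running -1/24)
  +(−1)^2/∏(2,3,0,0,1,1)! = 1/12  (running 1/24)
⟨..|..⟩ = √(144/7)·(1/24) = +0.188982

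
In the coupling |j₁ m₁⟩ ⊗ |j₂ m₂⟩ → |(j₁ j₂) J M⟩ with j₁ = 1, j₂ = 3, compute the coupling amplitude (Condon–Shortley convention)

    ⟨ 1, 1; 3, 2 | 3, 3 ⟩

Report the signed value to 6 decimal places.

+0.500000

j₁+j₂−J=1  J+j₁−j₂=1  J−j₁+j₂=5  j₁+j₂+J+1=8
(j₁±m₁, j₂±m₂, J±M) = (2,0,5,1,6,0)
P² = 3600
sum k=0..0:
  [0] +1/120 = 1/120
S = 1/120
C² = P²·S² = 1/4 ; C = +0.500000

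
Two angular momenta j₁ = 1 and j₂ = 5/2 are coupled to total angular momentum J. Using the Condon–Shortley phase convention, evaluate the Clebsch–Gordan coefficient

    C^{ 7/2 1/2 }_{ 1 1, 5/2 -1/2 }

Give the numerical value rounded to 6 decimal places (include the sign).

triangle: 0!*2!*5!/8! = 240/40320
(j±m)!: 2!*0!*2!*3!*4!*3! = 3456
prefactor² = (2J+1)*Δ*N² = 1152/7
  k=0: +1/(0!*0!*0!*2!*2!*3!) = 1/24
Σ = 1/24  ⇒  CG² = 1152/7*1/24² = 2/7
CG = +√(2/7) = +0.534522

+0.534522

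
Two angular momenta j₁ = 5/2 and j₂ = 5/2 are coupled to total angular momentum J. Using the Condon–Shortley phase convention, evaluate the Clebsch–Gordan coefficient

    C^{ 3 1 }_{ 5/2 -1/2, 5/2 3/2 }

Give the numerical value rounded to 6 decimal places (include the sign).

+0.182574

triangle: 2!×3!×3!/9! = 72/362880
(j±m)!: 2!×3!×4!×1!×4!×2! = 13824
prefactor² = (2J+1)×Δ×N² = 96/5
  k=1: −1/(1!×1!×2!×3!×1!×0!) = -1/12
  k=2: +1/(2!×0!×1!×2!×2!×1!) = 1/8
Σ = 1/24  ⇒  CG² = 96/5×1/24² = 1/30
CG = +√(1/30) = +0.182574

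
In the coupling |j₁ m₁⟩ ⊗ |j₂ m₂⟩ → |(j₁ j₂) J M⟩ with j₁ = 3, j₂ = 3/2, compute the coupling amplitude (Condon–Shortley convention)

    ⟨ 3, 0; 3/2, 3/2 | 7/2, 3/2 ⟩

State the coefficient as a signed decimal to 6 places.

j₁+j₂−J=1  J+j₁−j₂=5  J−j₁+j₂=2  j₁+j₂+J+1=9
(j₁±m₁, j₂±m₂, J±M) = (3,3,3,0,5,2)
P² = 1920/7
sum k=1..1:
  [1] −1/24 = -1/24
S = -1/24
C² = P²·S² = 10/21 ; C = -0.690066

−√(10/21) ≈ -0.690066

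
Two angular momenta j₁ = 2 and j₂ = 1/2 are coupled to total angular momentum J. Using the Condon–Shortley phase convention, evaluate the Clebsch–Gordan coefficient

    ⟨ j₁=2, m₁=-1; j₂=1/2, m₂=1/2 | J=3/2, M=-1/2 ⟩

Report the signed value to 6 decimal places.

√[4·1!3!0!/5! · 1!3!1!0!1!2!] = √(12/5)
  +(−1)^1/∏(1,0,2,0,1,0)! = -1/2  (running -1/2)
⟨..|..⟩ = √(12/5)·(-1/2) = -0.774597

−√(3/5) = -0.774597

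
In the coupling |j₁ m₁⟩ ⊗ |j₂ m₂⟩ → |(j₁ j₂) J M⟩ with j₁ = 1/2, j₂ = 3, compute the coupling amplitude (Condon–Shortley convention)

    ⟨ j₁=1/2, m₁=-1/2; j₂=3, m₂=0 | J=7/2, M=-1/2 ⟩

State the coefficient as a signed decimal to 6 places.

+0.755929  (= +√(4/7))

j₁+j₂−J=0  J+j₁−j₂=1  J−j₁+j₂=6  j₁+j₂+J+1=8
(j₁±m₁, j₂±m₂, J±M) = (0,1,3,3,3,4)
P² = 5184/7
sum k=0..0:
  [0] +1/36 = 1/36
S = 1/36
C² = P²·S² = 4/7 ; C = +0.755929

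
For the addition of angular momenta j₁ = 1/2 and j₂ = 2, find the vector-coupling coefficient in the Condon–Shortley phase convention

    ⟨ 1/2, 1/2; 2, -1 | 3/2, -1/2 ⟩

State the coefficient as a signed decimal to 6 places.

triangle: 1!×0!×3!/5! = 6/120
(j±m)!: 1!×0!×1!×3!×1!×2! = 12
prefactor² = (2J+1)×Δ×N² = 12/5
  k=0: +1/(0!×1!×0!×1!×0!×2!) = 1/2
Σ = 1/2  ⇒  CG² = 12/5×1/2² = 3/5
CG = +√(3/5) = +0.774597

+0.774597  (= +√(3/5))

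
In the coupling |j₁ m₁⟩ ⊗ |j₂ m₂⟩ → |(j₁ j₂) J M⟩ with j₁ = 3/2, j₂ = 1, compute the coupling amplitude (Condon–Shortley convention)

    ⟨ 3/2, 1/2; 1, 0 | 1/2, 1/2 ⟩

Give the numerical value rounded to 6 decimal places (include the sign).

triangle: 2!·1!·0!/4! = 2/24
(j±m)!: 2!·1!·1!·1!·1!·0! = 2
prefactor² = (2J+1)·Δ·N² = 1/3
  k=1: −1/(1!·1!·0!·0!·1!·0!) = -1
Σ = -1  ⇒  CG² = 1/3·(-1)² = 1/3
CG = −√(1/3) = -0.577350

−√(1/3) = -0.577350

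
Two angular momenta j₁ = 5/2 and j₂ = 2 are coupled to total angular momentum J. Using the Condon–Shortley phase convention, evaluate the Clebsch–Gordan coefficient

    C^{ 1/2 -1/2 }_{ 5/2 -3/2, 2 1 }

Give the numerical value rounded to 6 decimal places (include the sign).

triangle: 4!*1!*0!/6! = 24/720
(j±m)!: 1!*4!*3!*1!*0!*1! = 144
prefactor² = (2J+1)*Δ*N² = 48/5
  k=3: −1/(3!*1!*1!*0!*0!*0!) = -1/6
Σ = -1/6  ⇒  CG² = 48/5*(-1/6)² = 4/15
CG = −√(4/15) = -0.516398

-0.516398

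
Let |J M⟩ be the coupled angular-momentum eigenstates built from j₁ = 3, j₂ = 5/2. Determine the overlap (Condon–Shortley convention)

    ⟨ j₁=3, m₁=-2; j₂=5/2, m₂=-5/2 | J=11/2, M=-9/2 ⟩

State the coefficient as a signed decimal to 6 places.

√[12·0!6!5!/12! · 1!5!0!5!1!10!] = √(1244160000/11)
  +(−1)^0/∏(0,0,5,0,1,5)! = 1/14400  (running 1/14400)
⟨..|..⟩ = √(1244160000/11)·(1/14400) = +0.738549

+0.738549  (= +√(6/11))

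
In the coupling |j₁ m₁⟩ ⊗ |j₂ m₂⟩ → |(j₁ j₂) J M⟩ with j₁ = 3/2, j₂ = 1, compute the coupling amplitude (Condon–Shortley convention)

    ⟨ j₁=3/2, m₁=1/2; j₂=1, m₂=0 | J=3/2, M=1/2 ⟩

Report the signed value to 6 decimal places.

j₁+j₂−J=1  J+j₁−j₂=2  J−j₁+j₂=1  j₁+j₂+J+1=5
(j₁±m₁, j₂±m₂, J±M) = (2,1,1,1,2,1)
P² = 4/15
sum k=0..1:
  [0] +1/1 = 1
  [1] −1/2 = -1/2
S = 1/2
C² = P²·S² = 1/15 ; C = +0.258199

+0.258199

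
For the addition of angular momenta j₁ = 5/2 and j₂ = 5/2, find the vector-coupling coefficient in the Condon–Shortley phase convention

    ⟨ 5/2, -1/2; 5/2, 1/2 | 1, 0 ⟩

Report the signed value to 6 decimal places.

triangle: 4!×1!×1!/7! = 24/5040
(j±m)!: 2!×3!×3!×2!×1!×1! = 144
prefactor² = (2J+1)×Δ×N² = 72/35
  k=2: +1/(2!×2!×1!×1!×0!×0!) = 1/4
  k=3: −1/(3!×1!×0!×0!×1!×1!) = -1/6
Σ = 1/12  ⇒  CG² = 72/35×1/12² = 1/70
CG = +√(1/70) = +0.119523

+0.119523  (= +√(1/70))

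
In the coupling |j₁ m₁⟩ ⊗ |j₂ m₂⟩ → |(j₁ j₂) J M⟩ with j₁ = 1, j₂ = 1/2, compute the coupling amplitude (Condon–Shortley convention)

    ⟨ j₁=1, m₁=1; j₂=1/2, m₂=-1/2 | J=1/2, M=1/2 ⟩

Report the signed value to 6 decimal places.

+√(2/3) = +0.816497

√[2·1!1!0!/3! · 2!0!0!1!1!0!] = √(2/3)
  +(−1)^0/∏(0,1,0,0,1,0)! = 1  (running 1)
⟨..|..⟩ = √(2/3)·(1) = +0.816497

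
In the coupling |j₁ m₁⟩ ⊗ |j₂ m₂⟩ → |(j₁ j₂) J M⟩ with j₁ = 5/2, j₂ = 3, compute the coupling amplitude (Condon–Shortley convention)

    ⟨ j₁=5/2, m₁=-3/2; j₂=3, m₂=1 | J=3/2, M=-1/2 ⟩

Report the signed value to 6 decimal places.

-0.483046

triangle: 4!·1!·2!/8! = 48/40320
(j±m)!: 1!·4!·4!·2!·1!·2! = 2304
prefactor² = (2J+1)·Δ·N² = 384/35
  k=3: −1/(3!·1!·1!·1!·0!·1!) = -1/6
  k=4: +1/(4!·0!·0!·0!·1!·2!) = 1/48
Σ = -7/48  ⇒  CG² = 384/35·(-7/48)² = 7/30
CG = −√(7/30) = -0.483046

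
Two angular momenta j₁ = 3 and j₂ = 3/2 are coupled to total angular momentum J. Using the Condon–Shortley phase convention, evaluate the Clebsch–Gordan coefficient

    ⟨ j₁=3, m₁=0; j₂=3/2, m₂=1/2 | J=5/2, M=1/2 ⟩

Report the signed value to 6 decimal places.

-0.414039

√[6·2!4!1!/8! · 3!3!2!1!3!2!] = √(216/35)
  +(−1)^1/∏(1,1,2,1,2,0)! = -1/4  (running -1/4)
  +(−1)^2/∏(2,0,1,0,3,1)! = 1/12  (running -1/6)
⟨..|..⟩ = √(216/35)·(-1/6) = -0.414039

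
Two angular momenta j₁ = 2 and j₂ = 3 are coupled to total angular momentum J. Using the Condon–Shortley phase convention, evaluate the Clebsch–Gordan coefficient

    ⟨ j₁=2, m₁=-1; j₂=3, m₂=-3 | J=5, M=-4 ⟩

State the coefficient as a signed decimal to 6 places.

√[11·0!4!6!/11! · 1!3!0!6!1!9!] = √(7464960)
  +(−1)^0/∏(0,0,3,0,1,6)! = 1/4320  (running 1/4320)
⟨..|..⟩ = √(7464960)·(1/4320) = +0.632456

+0.632456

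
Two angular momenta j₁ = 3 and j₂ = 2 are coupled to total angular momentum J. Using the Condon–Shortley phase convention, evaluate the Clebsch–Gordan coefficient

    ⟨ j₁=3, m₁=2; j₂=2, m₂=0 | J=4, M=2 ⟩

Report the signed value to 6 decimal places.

j₁+j₂−J=1  J+j₁−j₂=5  J−j₁+j₂=3  j₁+j₂+J+1=10
(j₁±m₁, j₂±m₂, J±M) = (5,1,2,2,6,2)
P² = 8640/7
sum k=0..1:
  [0] +1/48 = 1/48
  [1] −1/240 = -1/240
S = 1/60
C² = P²·S² = 12/35 ; C = +0.585540

+0.585540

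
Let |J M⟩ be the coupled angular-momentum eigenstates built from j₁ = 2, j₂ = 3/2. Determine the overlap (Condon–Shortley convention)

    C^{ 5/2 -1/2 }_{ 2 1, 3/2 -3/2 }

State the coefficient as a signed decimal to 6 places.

√[6·1!3!2!/7! · 3!1!0!3!2!3!] = √(216/35)
  +(−1)^0/∏(0,1,1,0,2,2)! = 1/4  (running 1/4)
⟨..|..⟩ = √(216/35)·(1/4) = +0.621059

+0.621059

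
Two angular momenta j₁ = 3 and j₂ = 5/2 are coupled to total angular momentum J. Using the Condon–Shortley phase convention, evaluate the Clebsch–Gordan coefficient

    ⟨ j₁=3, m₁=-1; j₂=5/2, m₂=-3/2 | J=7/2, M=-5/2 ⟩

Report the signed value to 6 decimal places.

-0.398410

j₁+j₂−J=2  J+j₁−j₂=4  J−j₁+j₂=3  j₁+j₂+J+1=10
(j₁±m₁, j₂±m₂, J±M) = (2,4,1,4,1,6)
P² = 18432/35
sum k=0..1:
  [0] +1/96 = 1/96
  [1] −1/36 = -1/36
S = -5/288
C² = P²·S² = 10/63 ; C = -0.398410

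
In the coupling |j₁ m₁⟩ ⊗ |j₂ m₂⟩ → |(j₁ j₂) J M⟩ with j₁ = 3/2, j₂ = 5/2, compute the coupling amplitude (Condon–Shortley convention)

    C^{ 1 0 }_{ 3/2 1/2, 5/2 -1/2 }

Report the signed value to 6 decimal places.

triangle: 3!*0!*2!/6! = 12/720
(j±m)!: 2!*1!*2!*3!*1!*1! = 24
prefactor² = (2J+1)*Δ*N² = 6/5
  k=1: −1/(1!*2!*0!*1!*0!*1!) = -1/2
Σ = -1/2  ⇒  CG² = 6/5*(-1/2)² = 3/10
CG = −√(3/10) = -0.547723

-0.547723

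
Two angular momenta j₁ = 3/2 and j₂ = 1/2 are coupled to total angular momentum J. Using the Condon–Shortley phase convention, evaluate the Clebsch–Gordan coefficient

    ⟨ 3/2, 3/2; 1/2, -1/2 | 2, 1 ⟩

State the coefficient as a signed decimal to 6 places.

j₁+j₂−J=0  J+j₁−j₂=3  J−j₁+j₂=1  j₁+j₂+J+1=5
(j₁±m₁, j₂±m₂, J±M) = (3,0,0,1,3,1)
P² = 9
sum k=0..0:
  [0] +1/6 = 1/6
S = 1/6
C² = P²·S² = 1/4 ; C = +0.500000

+0.500000  (= +√(1/4))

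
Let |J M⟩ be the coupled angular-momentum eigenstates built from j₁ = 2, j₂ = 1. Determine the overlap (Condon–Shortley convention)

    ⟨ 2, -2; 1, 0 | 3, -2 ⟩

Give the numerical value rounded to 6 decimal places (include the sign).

+√(1/3) ≈ +0.577350

√[7·0!4!2!/7! · 0!4!1!1!1!5!] = √(192)
  +(−1)^0/∏(0,0,4,1,0,1)! = 1/24  (running 1/24)
⟨..|..⟩ = √(192)·(1/24) = +0.577350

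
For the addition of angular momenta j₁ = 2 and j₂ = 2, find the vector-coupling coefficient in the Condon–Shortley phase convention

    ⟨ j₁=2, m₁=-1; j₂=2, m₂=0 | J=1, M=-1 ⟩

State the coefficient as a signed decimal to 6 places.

+√(3/10) = +0.547723

triangle: 3!·1!·1!/6! = 6/720
(j±m)!: 1!·3!·2!·2!·0!·2! = 48
prefactor² = (2J+1)·Δ·N² = 6/5
  k=2: +1/(2!·1!·1!·0!·0!·1!) = 1/2
Σ = 1/2  ⇒  CG² = 6/5·1/2² = 3/10
CG = +√(3/10) = +0.547723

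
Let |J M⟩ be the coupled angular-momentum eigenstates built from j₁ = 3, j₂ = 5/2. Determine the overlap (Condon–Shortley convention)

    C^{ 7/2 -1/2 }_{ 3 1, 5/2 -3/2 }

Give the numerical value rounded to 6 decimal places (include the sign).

+0.356348

triangle: 2!*4!*3!/10! = 288/3628800
(j±m)!: 4!*2!*1!*4!*3!*4! = 165888
prefactor² = (2J+1)*Δ*N² = 18432/175
  k=0: +1/(0!*2!*2!*1!*2!*2!) = 1/16
  k=1: −1/(1!*1!*1!*0!*3!*3!) = -1/36
Σ = 5/144  ⇒  CG² = 18432/175*5/144² = 8/63
CG = +√(8/63) = +0.356348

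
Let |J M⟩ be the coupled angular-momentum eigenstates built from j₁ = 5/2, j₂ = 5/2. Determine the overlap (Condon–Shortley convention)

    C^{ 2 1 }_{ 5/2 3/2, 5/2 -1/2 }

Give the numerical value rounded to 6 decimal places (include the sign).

j₁+j₂−J=3  J+j₁−j₂=2  J−j₁+j₂=2  j₁+j₂+J+1=8
(j₁±m₁, j₂±m₂, J±M) = (4,1,2,3,3,1)
P² = 36/7
sum k=0..1:
  [0] +1/12 = 1/12
  [1] −1/4 = -1/4
S = -1/6
C² = P²·S² = 1/7 ; C = -0.377964

-0.377964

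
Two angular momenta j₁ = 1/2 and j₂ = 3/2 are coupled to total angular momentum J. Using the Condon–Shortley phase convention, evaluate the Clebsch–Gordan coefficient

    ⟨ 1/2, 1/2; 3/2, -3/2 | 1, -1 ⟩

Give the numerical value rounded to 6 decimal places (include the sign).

+0.866025

j₁+j₂−J=1  J+j₁−j₂=0  J−j₁+j₂=2  j₁+j₂+J+1=4
(j₁±m₁, j₂±m₂, J±M) = (1,0,0,3,0,2)
P² = 3
sum k=0..0:
  [0] +1/2 = 1/2
S = 1/2
C² = P²·S² = 3/4 ; C = +0.866025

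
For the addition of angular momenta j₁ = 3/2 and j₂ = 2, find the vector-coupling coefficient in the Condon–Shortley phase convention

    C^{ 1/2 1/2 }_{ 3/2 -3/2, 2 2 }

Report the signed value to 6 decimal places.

−√(2/5) ≈ -0.632456

triangle: 3!·0!·1!/5! = 6/120
(j±m)!: 0!·3!·4!·0!·1!·0! = 144
prefactor² = (2J+1)·Δ·N² = 72/5
  k=3: −1/(3!·0!·0!·1!·0!·0!) = -1/6
Σ = -1/6  ⇒  CG² = 72/5·(-1/6)² = 2/5
CG = −√(2/5) = -0.632456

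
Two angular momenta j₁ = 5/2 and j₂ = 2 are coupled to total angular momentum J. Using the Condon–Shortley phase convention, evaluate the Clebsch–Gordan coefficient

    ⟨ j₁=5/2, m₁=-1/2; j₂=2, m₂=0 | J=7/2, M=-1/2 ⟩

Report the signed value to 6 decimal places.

-0.195180  (= −√(4/105))

triangle: 1!×4!×3!/9! = 144/362880
(j±m)!: 2!×3!×2!×2!×3!×4! = 6912
prefactor² = (2J+1)×Δ×N² = 768/35
  k=0: +1/(0!×1!×3!×2!×1!×1!) = 1/12
  k=1: −1/(1!×0!×2!×1!×2!×2!) = -1/8
Σ = -1/24  ⇒  CG² = 768/35×(-1/24)² = 4/105
CG = −√(4/105) = -0.195180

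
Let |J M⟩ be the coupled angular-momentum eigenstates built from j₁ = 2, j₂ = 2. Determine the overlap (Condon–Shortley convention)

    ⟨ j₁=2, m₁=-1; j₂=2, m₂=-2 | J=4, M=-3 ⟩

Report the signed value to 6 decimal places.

+0.707107  (= +√(1/2))

triangle: 0!×4!×4!/9! = 576/362880
(j±m)!: 1!×3!×0!×4!×1!×7! = 725760
prefactor² = (2J+1)×Δ×N² = 10368
  k=0: +1/(0!×0!×3!×0!×1!×4!) = 1/144
Σ = 1/144  ⇒  CG² = 10368×1/144² = 1/2
CG = +√(1/2) = +0.707107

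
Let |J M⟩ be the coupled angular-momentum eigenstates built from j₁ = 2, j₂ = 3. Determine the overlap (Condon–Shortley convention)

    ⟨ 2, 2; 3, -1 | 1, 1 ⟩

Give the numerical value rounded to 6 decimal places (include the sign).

+√(1/35) ≈ +0.169031

√[3·4!0!2!/7! · 4!0!2!4!2!0!] = √(2304/35)
  +(−1)^0/∏(0,4,0,2,0,0)! = 1/48  (running 1/48)
⟨..|..⟩ = √(2304/35)·(1/48) = +0.169031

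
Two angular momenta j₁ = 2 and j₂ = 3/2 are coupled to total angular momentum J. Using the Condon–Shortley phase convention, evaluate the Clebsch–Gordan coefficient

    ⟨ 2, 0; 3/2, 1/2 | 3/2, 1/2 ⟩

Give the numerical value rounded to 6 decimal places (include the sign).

-0.447214  (= −√(1/5))

√[4·2!2!1!/6! · 2!2!2!1!2!1!] = √(16/45)
  +(−1)^1/∏(1,1,1,1,1,0)! = -1  (running -1)
  +(−1)^2/∏(2,0,0,0,2,1)! = 1/4  (running -3/4)
⟨..|..⟩ = √(16/45)·(-3/4) = -0.447214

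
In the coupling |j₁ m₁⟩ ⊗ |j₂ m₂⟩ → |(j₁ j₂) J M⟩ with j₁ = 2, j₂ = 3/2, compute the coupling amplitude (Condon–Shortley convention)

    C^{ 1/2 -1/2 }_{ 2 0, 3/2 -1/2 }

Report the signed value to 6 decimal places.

−√(1/5) ≈ -0.447214

triangle: 3!×1!×0!/5! = 6/120
(j±m)!: 2!×2!×1!×2!×0!×1! = 8
prefactor² = (2J+1)×Δ×N² = 4/5
  k=1: −1/(1!×2!×1!×0!×0!×0!) = -1/2
Σ = -1/2  ⇒  CG² = 4/5×(-1/2)² = 1/5
CG = −√(1/5) = -0.447214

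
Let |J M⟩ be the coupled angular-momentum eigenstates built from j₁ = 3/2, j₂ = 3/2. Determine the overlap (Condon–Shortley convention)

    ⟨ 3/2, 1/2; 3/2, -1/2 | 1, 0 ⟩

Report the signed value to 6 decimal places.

j₁+j₂−J=2  J+j₁−j₂=1  J−j₁+j₂=1  j₁+j₂+J+1=5
(j₁±m₁, j₂±m₂, J±M) = (2,1,1,2,1,1)
P² = 1/5
sum k=0..1:
  [0] +1/2 = 1/2
  [1] −1/1 = -1
S = -1/2
C² = P²·S² = 1/20 ; C = -0.223607

−√(1/20) ≈ -0.223607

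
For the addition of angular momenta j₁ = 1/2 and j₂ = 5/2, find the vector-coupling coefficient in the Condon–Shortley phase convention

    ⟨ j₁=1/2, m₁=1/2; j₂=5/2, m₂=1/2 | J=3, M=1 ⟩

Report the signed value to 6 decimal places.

+0.816497

√[7·0!1!5!/7! · 1!0!3!2!4!2!] = √(96)
  +(−1)^0/∏(0,0,0,3,1,2)! = 1/12  (running 1/12)
⟨..|..⟩ = √(96)·(1/12) = +0.816497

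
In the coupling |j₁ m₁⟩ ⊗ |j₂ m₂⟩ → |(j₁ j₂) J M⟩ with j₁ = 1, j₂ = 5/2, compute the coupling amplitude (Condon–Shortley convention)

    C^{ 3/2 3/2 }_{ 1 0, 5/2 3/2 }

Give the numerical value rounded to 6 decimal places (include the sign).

-0.516398  (= −√(4/15))

j₁+j₂−J=2  J+j₁−j₂=0  J−j₁+j₂=3  j₁+j₂+J+1=6
(j₁±m₁, j₂±m₂, J±M) = (1,1,4,1,3,0)
P² = 48/5
sum k=1..1:
  [1] −1/6 = -1/6
S = -1/6
C² = P²·S² = 4/15 ; C = -0.516398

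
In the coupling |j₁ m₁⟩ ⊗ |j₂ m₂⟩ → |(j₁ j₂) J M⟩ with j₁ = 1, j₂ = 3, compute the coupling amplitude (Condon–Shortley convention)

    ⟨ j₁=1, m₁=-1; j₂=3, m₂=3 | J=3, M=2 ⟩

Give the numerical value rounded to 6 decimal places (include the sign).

j₁+j₂−J=1  J+j₁−j₂=1  J−j₁+j₂=5  j₁+j₂+J+1=8
(j₁±m₁, j₂±m₂, J±M) = (0,2,6,0,5,1)
P² = 3600
sum k=1..1:
  [1] −1/120 = -1/120
S = -1/120
C² = P²·S² = 1/4 ; C = -0.500000

−√(1/4) = -0.500000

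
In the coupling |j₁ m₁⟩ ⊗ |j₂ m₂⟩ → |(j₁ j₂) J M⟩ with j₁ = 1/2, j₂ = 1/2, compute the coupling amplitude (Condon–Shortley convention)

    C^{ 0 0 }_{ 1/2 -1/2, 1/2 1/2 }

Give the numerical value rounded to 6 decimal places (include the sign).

−√(1/2) = -0.707107

triangle: 1!*0!*0!/2! = 1/2
(j±m)!: 0!*1!*1!*0!*0!*0! = 1
prefactor² = (2J+1)*Δ*N² = 1/2
  k=1: −1/(1!*0!*0!*0!*0!*0!) = -1
Σ = -1  ⇒  CG² = 1/2*(-1)² = 1/2
CG = −√(1/2) = -0.707107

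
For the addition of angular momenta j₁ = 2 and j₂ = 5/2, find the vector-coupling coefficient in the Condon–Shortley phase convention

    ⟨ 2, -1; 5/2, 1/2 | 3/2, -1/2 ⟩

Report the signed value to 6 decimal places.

+0.487950

j₁+j₂−J=3  J+j₁−j₂=1  J−j₁+j₂=2  j₁+j₂+J+1=7
(j₁±m₁, j₂±m₂, J±M) = (1,3,3,2,1,2)
P² = 48/35
sum k=2..3:
  [2] +1/2 = 1/2
  [3] −1/12 = -1/12
S = 5/12
C² = P²·S² = 5/21 ; C = +0.487950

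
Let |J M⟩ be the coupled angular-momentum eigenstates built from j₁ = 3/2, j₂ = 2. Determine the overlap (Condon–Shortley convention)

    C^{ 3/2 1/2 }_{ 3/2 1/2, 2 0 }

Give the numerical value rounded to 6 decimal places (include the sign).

-0.447214  (= −√(1/5))

j₁+j₂−J=2  J+j₁−j₂=1  J−j₁+j₂=2  j₁+j₂+J+1=6
(j₁±m₁, j₂±m₂, J±M) = (2,1,2,2,2,1)
P² = 16/45
sum k=0..1:
  [0] +1/4 = 1/4
  [1] −1/1 = -1
S = -3/4
C² = P²·S² = 1/5 ; C = -0.447214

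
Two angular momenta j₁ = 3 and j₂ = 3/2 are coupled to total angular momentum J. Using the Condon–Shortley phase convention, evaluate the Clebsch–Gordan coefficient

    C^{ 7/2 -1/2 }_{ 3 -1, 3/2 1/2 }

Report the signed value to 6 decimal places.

-0.534522  (= −√(2/7))

j₁+j₂−J=1  J+j₁−j₂=5  J−j₁+j₂=2  j₁+j₂+J+1=9
(j₁±m₁, j₂±m₂, J±M) = (2,4,2,1,3,4)
P² = 512/7
sum k=0..1:
  [0] +1/48 = 1/48
  [1] −1/12 = -1/12
S = -1/16
C² = P²·S² = 2/7 ; C = -0.534522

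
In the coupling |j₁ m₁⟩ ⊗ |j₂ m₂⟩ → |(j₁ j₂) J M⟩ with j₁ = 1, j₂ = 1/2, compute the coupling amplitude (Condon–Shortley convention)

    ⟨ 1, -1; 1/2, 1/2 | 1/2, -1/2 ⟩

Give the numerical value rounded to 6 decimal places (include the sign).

−√(2/3) = -0.816497

j₁+j₂−J=1  J+j₁−j₂=1  J−j₁+j₂=0  j₁+j₂+J+1=3
(j₁±m₁, j₂±m₂, J±M) = (0,2,1,0,0,1)
P² = 2/3
sum k=1..1:
  [1] −1/1 = -1
S = -1
C² = P²·S² = 2/3 ; C = -0.816497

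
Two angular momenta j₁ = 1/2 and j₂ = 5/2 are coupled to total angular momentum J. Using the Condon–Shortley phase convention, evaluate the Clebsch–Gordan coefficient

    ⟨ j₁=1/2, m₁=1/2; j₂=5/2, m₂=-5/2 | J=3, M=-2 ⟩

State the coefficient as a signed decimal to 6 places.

√[7·0!1!5!/7! · 1!0!0!5!1!5!] = √(2400)
  +(−1)^0/∏(0,0,0,0,1,5)! = 1/120  (running 1/120)
⟨..|..⟩ = √(2400)·(1/120) = +0.408248

+0.408248  (= +√(1/6))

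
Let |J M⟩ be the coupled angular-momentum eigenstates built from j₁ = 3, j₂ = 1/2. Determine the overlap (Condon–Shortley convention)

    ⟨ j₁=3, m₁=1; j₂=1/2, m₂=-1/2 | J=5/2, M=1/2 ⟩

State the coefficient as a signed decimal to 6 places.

+0.755929

j₁+j₂−J=1  J+j₁−j₂=5  J−j₁+j₂=0  j₁+j₂+J+1=7
(j₁±m₁, j₂±m₂, J±M) = (4,2,0,1,3,2)
P² = 576/7
sum k=0..0:
  [0] +1/12 = 1/12
S = 1/12
C² = P²·S² = 4/7 ; C = +0.755929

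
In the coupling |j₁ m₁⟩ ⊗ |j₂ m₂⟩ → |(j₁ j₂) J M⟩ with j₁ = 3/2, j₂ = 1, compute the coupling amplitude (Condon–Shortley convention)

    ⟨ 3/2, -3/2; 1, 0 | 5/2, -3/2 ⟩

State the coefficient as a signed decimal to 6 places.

+0.632456

j₁+j₂−J=0  J+j₁−j₂=3  J−j₁+j₂=2  j₁+j₂+J+1=6
(j₁±m₁, j₂±m₂, J±M) = (0,3,1,1,1,4)
P² = 72/5
sum k=0..0:
  [0] +1/6 = 1/6
S = 1/6
C² = P²·S² = 2/5 ; C = +0.632456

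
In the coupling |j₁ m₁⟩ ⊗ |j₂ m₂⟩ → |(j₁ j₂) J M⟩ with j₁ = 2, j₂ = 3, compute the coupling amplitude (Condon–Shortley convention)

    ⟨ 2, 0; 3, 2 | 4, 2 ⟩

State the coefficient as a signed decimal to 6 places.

-0.585540

√[9·1!3!5!/10! · 2!2!5!1!6!2!] = √(8640/7)
  +(−1)^0/∏(0,1,2,5,1,0)! = 1/240  (running 1/240)
  +(−1)^1/∏(1,0,1,4,2,1)! = -1/48  (running -1/60)
⟨..|..⟩ = √(8640/7)·(-1/60) = -0.585540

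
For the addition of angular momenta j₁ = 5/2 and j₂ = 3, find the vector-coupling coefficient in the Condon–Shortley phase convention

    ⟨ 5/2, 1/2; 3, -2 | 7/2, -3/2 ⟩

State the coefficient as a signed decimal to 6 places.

triangle: 2!·3!·4!/10! = 288/3628800
(j±m)!: 3!·2!·1!·5!·2!·5! = 345600
prefactor² = (2J+1)·Δ·N² = 1536/7
  k=0: +1/(0!·2!·2!·1!·1!·3!) = 1/24
  k=1: −1/(1!·1!·1!·0!·2!·4!) = -1/48
Σ = 1/48  ⇒  CG² = 1536/7·1/48² = 2/21
CG = +√(2/21) = +0.308607

+0.308607  (= +√(2/21))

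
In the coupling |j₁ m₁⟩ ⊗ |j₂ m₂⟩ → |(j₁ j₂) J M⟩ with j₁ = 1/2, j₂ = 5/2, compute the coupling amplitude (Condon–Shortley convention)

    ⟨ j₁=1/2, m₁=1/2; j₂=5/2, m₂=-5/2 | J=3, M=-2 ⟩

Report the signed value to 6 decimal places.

+√(1/6) = +0.408248

j₁+j₂−J=0  J+j₁−j₂=1  J−j₁+j₂=5  j₁+j₂+J+1=7
(j₁±m₁, j₂±m₂, J±M) = (1,0,0,5,1,5)
P² = 2400
sum k=0..0:
  [0] +1/120 = 1/120
S = 1/120
C² = P²·S² = 1/6 ; C = +0.408248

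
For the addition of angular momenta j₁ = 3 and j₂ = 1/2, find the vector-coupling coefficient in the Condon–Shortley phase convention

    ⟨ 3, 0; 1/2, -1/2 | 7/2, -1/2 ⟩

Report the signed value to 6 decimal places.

+0.755929

j₁+j₂−J=0  J+j₁−j₂=6  J−j₁+j₂=1  j₁+j₂+J+1=8
(j₁±m₁, j₂±m₂, J±M) = (3,3,0,1,3,4)
P² = 5184/7
sum k=0..0:
  [0] +1/36 = 1/36
S = 1/36
C² = P²·S² = 4/7 ; C = +0.755929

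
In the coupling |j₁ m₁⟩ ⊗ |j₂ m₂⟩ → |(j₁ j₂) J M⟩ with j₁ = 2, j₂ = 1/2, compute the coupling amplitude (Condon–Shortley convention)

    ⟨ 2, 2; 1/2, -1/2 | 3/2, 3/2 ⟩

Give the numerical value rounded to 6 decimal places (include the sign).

triangle: 1!×3!×0!/5! = 6/120
(j±m)!: 4!×0!×0!×1!×3!×0! = 144
prefactor² = (2J+1)×Δ×N² = 144/5
  k=0: +1/(0!×1!×0!×0!×3!×0!) = 1/6
Σ = 1/6  ⇒  CG² = 144/5×1/6² = 4/5
CG = +√(4/5) = +0.894427

+0.894427  (= +√(4/5))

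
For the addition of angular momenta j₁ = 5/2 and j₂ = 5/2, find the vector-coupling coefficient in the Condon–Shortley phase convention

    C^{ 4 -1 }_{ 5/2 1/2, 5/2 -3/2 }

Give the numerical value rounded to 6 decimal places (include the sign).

√[9·1!4!4!/10! · 3!2!1!4!3!5!] = √(10368/35)
  +(−1)^0/∏(0,1,2,1,2,3)! = 1/24  (running 1/24)
  +(−1)^1/∏(1,0,1,0,3,4)! = -1/144  (running 5/144)
⟨..|..⟩ = √(10368/35)·(5/144) = +0.597614

+0.597614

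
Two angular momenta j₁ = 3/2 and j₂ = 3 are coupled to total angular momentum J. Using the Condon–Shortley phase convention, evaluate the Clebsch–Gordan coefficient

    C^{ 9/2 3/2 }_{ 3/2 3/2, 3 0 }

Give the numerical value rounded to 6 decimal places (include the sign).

+√(5/21) = +0.487950

√[10·0!3!6!/10! · 3!0!3!3!6!3!] = √(77760/7)
  +(−1)^0/∏(0,0,0,3,3,3)! = 1/216  (running 1/216)
⟨..|..⟩ = √(77760/7)·(1/216) = +0.487950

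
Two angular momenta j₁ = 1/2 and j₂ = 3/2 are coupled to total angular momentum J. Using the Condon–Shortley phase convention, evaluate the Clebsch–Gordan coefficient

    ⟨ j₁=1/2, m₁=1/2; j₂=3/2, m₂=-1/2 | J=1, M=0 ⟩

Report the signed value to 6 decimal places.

+0.707107

triangle: 1!×0!×2!/4! = 2/24
(j±m)!: 1!×0!×1!×2!×1!×1! = 2
prefactor² = (2J+1)×Δ×N² = 1/2
  k=0: +1/(0!×1!×0!×1!×0!×1!) = 1
Σ = 1  ⇒  CG² = 1/2×1² = 1/2
CG = +√(1/2) = +0.707107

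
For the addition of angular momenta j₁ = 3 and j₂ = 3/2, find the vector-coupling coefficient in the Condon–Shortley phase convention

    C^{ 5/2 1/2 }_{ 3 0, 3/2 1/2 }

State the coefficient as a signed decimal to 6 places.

−√(6/35) ≈ -0.414039

√[6·2!4!1!/8! · 3!3!2!1!3!2!] = √(216/35)
  +(−1)^1/∏(1,1,2,1,2,0)! = -1/4  (running -1/4)
  +(−1)^2/∏(2,0,1,0,3,1)! = 1/12  (running -1/6)
⟨..|..⟩ = √(216/35)·(-1/6) = -0.414039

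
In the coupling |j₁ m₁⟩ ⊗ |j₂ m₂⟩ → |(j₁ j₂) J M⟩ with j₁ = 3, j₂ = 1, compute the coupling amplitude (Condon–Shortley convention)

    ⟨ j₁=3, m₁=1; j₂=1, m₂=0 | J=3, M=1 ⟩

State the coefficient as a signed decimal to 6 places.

+0.288675  (= +√(1/12))

triangle: 1!*5!*1!/8! = 120/40320
(j±m)!: 4!*2!*1!*1!*4!*2! = 2304
prefactor² = (2J+1)*Δ*N² = 48
  k=0: +1/(0!*1!*2!*1!*3!*0!) = 1/12
  k=1: −1/(1!*0!*1!*0!*4!*1!) = -1/24
Σ = 1/24  ⇒  CG² = 48*1/24² = 1/12
CG = +√(1/12) = +0.288675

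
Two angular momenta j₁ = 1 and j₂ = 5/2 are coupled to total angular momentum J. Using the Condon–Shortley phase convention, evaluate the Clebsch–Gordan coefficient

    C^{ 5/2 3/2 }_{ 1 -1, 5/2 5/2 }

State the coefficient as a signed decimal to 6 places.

√[6·1!1!4!/7! · 0!2!5!0!4!1!] = √(1152/7)
  +(−1)^1/∏(1,0,1,4,0,0)! = -1/24  (running -1/24)
⟨..|..⟩ = √(1152/7)·(-1/24) = -0.534522

-0.534522  (= −√(2/7))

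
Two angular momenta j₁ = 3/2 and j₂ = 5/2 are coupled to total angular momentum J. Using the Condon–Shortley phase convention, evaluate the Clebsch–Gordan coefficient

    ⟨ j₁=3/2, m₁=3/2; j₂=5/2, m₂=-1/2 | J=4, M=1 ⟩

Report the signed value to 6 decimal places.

+√(5/28) ≈ +0.422577

j₁+j₂−J=0  J+j₁−j₂=3  J−j₁+j₂=5  j₁+j₂+J+1=9
(j₁±m₁, j₂±m₂, J±M) = (3,0,2,3,5,3)
P² = 6480/7
sum k=0..0:
  [0] +1/72 = 1/72
S = 1/72
C² = P²·S² = 5/28 ; C = +0.422577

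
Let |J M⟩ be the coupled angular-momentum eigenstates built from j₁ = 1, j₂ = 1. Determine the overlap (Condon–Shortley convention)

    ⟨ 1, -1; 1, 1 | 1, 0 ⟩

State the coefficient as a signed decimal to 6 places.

−√(1/2) ≈ -0.707107

j₁+j₂−J=1  J+j₁−j₂=1  J−j₁+j₂=1  j₁+j₂+J+1=4
(j₁±m₁, j₂±m₂, J±M) = (0,2,2,0,1,1)
P² = 1/2
sum k=1..1:
  [1] −1/1 = -1
S = -1
C² = P²·S² = 1/2 ; C = -0.707107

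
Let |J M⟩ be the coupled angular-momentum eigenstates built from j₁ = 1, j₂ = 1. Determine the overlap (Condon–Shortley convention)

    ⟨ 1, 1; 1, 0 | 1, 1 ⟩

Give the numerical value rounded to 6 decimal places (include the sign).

√[3·1!1!1!/4! · 2!0!1!1!2!0!] = √(1/2)
  +(−1)^0/∏(0,1,0,1,1,0)! = 1  (running 1)
⟨..|..⟩ = √(1/2)·(1) = +0.707107

+0.707107  (= +√(1/2))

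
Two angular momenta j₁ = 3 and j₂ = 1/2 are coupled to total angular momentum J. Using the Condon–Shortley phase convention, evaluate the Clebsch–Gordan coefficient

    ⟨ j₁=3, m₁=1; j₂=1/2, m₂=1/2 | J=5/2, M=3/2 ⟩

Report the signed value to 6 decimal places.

triangle: 1!*5!*0!/7! = 120/5040
(j±m)!: 4!*2!*1!*0!*4!*1! = 1152
prefactor² = (2J+1)*Δ*N² = 1152/7
  k=1: −1/(1!*0!*1!*0!*4!*0!) = -1/24
Σ = -1/24  ⇒  CG² = 1152/7*(-1/24)² = 2/7
CG = −√(2/7) = -0.534522

−√(2/7) ≈ -0.534522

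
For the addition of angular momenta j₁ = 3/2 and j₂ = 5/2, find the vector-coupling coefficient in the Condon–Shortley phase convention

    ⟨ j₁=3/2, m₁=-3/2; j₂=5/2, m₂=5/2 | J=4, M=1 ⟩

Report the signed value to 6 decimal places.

+√(1/56) ≈ +0.133631

triangle: 0!·3!·5!/9! = 720/362880
(j±m)!: 0!·3!·5!·0!·5!·3! = 518400
prefactor² = (2J+1)·Δ·N² = 64800/7
  k=0: +1/(0!·0!·3!·5!·0!·0!) = 1/720
Σ = 1/720  ⇒  CG² = 64800/7·1/720² = 1/56
CG = +√(1/56) = +0.133631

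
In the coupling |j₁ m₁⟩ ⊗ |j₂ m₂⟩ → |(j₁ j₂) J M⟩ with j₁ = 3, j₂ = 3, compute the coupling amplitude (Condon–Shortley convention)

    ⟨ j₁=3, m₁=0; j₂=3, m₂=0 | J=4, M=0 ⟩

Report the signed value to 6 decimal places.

triangle: 2!×4!×4!/11! = 1152/39916800
(j±m)!: 3!×3!×3!×3!×4!×4! = 746496
prefactor² = (2J+1)×Δ×N² = 373248/1925
  k=0: +1/(0!×2!×3!×3!×1!×1!) = 1/72
  k=1: −1/(1!×1!×2!×2!×2!×2!) = -1/16
  k=2: +1/(2!×0!×1!×1!×3!×3!) = 1/72
Σ = -5/144  ⇒  CG² = 373248/1925×(-5/144)² = 18/77
CG = −√(18/77) = -0.483494

-0.483494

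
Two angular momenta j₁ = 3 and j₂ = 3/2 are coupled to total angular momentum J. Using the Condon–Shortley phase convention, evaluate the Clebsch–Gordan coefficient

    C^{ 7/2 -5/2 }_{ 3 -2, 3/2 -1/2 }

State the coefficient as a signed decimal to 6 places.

√[8·1!5!2!/9! · 1!5!1!2!1!6!] = √(6400/7)
  +(−1)^0/∏(0,1,5,1,0,1)! = 1/120  (running 1/120)
  +(−1)^1/∏(1,0,4,0,1,2)! = -1/48  (running -1/80)
⟨..|..⟩ = √(6400/7)·(-1/80) = -0.377964

−√(1/7) ≈ -0.377964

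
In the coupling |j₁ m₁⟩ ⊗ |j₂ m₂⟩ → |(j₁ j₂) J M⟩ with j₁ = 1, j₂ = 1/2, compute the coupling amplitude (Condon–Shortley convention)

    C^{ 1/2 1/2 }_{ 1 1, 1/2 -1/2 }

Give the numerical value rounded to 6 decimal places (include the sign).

triangle: 1!·1!·0!/3! = 1/6
(j±m)!: 2!·0!·0!·1!·1!·0! = 2
prefactor² = (2J+1)·Δ·N² = 2/3
  k=0: +1/(0!·1!·0!·0!·1!·0!) = 1
Σ = 1  ⇒  CG² = 2/3·1² = 2/3
CG = +√(2/3) = +0.816497

+√(2/3) ≈ +0.816497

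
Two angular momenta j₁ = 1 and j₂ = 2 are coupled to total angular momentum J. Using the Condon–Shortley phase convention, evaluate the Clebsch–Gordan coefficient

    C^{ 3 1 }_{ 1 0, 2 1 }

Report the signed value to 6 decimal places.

+0.730297

√[7·0!2!4!/7! · 1!1!3!1!4!2!] = √(96/5)
  +(−1)^0/∏(0,0,1,3,1,1)! = 1/6  (running 1/6)
⟨..|..⟩ = √(96/5)·(1/6) = +0.730297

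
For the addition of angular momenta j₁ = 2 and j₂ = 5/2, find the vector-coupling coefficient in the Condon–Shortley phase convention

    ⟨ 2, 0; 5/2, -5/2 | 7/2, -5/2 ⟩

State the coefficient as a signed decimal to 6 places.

+√(10/21) = +0.690066

triangle: 1!×3!×4!/9! = 144/362880
(j±m)!: 2!×2!×0!×5!×1!×6! = 345600
prefactor² = (2J+1)×Δ×N² = 7680/7
  k=0: +1/(0!×1!×2!×0!×1!×4!) = 1/48
Σ = 1/48  ⇒  CG² = 7680/7×1/48² = 10/21
CG = +√(10/21) = +0.690066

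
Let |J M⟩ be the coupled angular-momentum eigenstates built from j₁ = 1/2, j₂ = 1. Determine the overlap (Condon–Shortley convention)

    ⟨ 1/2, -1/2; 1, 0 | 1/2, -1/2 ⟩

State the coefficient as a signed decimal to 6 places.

-0.577350  (= −√(1/3))

triangle: 1!*0!*1!/3! = 1/6
(j±m)!: 0!*1!*1!*1!*0!*1! = 1
prefactor² = (2J+1)*Δ*N² = 1/3
  k=1: −1/(1!*0!*0!*0!*0!*1!) = -1
Σ = -1  ⇒  CG² = 1/3*(-1)² = 1/3
CG = −√(1/3) = -0.577350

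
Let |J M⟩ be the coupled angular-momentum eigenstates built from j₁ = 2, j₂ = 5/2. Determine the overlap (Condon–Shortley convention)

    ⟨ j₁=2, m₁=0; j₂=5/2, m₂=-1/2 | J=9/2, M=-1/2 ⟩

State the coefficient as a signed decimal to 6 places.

triangle: 0!*4!*5!/10! = 2880/3628800
(j±m)!: 2!*2!*2!*3!*4!*5! = 138240
prefactor² = (2J+1)*Δ*N² = 7680/7
  k=0: +1/(0!*0!*2!*2!*2!*3!) = 1/48
Σ = 1/48  ⇒  CG² = 7680/7*1/48² = 10/21
CG = +√(10/21) = +0.690066

+√(10/21) ≈ +0.690066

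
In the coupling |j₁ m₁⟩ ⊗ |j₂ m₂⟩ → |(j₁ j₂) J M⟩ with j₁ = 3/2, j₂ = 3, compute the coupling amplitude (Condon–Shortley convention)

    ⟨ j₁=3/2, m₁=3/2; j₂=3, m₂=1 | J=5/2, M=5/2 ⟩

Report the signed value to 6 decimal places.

+√(3/28) ≈ +0.327327

triangle: 2!×1!×4!/8! = 48/40320
(j±m)!: 3!×0!×4!×2!×5!×0! = 34560
prefactor² = (2J+1)×Δ×N² = 1728/7
  k=0: +1/(0!×2!×0!×4!×1!×0!) = 1/48
Σ = 1/48  ⇒  CG² = 1728/7×1/48² = 3/28
CG = +√(3/28) = +0.327327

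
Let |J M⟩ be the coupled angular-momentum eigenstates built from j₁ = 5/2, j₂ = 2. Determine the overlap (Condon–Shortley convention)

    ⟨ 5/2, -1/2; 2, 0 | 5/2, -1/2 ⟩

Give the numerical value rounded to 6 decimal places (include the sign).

j₁+j₂−J=2  J+j₁−j₂=3  J−j₁+j₂=2  j₁+j₂+J+1=8
(j₁±m₁, j₂±m₂, J±M) = (2,3,2,2,2,3)
P² = 72/35
sum k=0..2:
  [0] +1/24 = 1/24
  [1] −1/2 = -1/2
  [2] +1/8 = 1/8
S = -1/3
C² = P²·S² = 8/35 ; C = -0.478091

-0.478091  (= −√(8/35))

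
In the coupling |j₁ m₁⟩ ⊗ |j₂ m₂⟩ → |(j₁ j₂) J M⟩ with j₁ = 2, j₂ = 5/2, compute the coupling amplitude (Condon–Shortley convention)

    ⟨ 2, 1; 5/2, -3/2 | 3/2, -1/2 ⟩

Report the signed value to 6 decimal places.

triangle: 3!·1!·2!/7! = 12/5040
(j±m)!: 3!·1!·1!·4!·1!·2! = 288
prefactor² = (2J+1)·Δ·N² = 96/35
  k=0: +1/(0!·3!·1!·1!·0!·1!) = 1/6
  k=1: −1/(1!·2!·0!·0!·1!·2!) = -1/4
Σ = -1/12  ⇒  CG² = 96/35·(-1/12)² = 2/105
CG = −√(2/105) = -0.138013

-0.138013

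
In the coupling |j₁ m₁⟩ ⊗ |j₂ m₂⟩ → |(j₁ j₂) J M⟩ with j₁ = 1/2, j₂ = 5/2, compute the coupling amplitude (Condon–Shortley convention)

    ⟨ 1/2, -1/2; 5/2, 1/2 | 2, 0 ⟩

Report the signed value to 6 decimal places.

√[5·1!0!4!/6! · 0!1!3!2!2!2!] = √(8)
  +(−1)^1/∏(1,0,0,2,0,2)! = -1/4  (running -1/4)
⟨..|..⟩ = √(8)·(-1/4) = -0.707107

-0.707107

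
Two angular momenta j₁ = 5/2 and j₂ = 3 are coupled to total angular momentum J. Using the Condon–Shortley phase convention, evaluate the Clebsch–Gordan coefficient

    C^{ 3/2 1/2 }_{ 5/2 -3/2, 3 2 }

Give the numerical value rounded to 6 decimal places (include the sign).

j₁+j₂−J=4  J+j₁−j₂=1  J−j₁+j₂=2  j₁+j₂+J+1=8
(j₁±m₁, j₂±m₂, J±M) = (1,4,5,1,2,1)
P² = 192/7
sum k=3..4:
  [3] −1/12 = -1/12
  [4] +1/24 = 1/24
S = -1/24
C² = P²·S² = 1/21 ; C = -0.218218

−√(1/21) = -0.218218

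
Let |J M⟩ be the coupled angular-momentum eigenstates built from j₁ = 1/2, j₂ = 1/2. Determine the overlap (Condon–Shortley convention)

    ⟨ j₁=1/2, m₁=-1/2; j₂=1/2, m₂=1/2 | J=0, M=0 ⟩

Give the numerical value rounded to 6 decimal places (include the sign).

-0.707107

j₁+j₂−J=1  J+j₁−j₂=0  J−j₁+j₂=0  j₁+j₂+J+1=2
(j₁±m₁, j₂±m₂, J±M) = (0,1,1,0,0,0)
P² = 1/2
sum k=1..1:
  [1] −1/1 = -1
S = -1
C² = P²·S² = 1/2 ; C = -0.707107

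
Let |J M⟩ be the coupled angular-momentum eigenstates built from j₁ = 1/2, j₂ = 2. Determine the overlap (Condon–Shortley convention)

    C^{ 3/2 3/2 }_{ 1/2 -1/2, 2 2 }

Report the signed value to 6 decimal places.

triangle: 1!·0!·3!/5! = 6/120
(j±m)!: 0!·1!·4!·0!·3!·0! = 144
prefactor² = (2J+1)·Δ·N² = 144/5
  k=1: −1/(1!·0!·0!·3!·0!·0!) = -1/6
Σ = -1/6  ⇒  CG² = 144/5·(-1/6)² = 4/5
CG = −√(4/5) = -0.894427

−√(4/5) = -0.894427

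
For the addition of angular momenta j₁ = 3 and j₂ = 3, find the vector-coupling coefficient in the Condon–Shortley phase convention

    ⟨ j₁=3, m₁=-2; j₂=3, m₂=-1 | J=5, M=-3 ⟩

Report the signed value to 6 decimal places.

−√(1/6) = -0.408248

j₁+j₂−J=1  J+j₁−j₂=5  J−j₁+j₂=5  j₁+j₂+J+1=12
(j₁±m₁, j₂±m₂, J±M) = (1,5,2,4,2,8)
P² = 153600
sum k=0..1:
  [0] +1/1440 = 1/1440
  [1] −1/576 = -1/576
S = -1/960
C² = P²·S² = 1/6 ; C = -0.408248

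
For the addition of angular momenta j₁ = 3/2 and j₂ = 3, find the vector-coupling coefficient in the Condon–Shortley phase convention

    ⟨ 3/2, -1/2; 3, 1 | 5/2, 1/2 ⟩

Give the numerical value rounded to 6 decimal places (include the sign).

−√(1/70) = -0.119523

√[6·2!1!4!/8! · 1!2!4!2!3!2!] = √(288/35)
  +(−1)^1/∏(1,1,1,3,0,1)! = -1/6  (running -1/6)
  +(−1)^2/∏(2,0,0,2,1,2)! = 1/8  (running -1/24)
⟨..|..⟩ = √(288/35)·(-1/24) = -0.119523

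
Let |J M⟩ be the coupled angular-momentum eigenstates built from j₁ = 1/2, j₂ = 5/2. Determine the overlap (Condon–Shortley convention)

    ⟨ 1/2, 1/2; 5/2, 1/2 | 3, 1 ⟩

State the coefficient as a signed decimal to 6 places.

j₁+j₂−J=0  J+j₁−j₂=1  J−j₁+j₂=5  j₁+j₂+J+1=7
(j₁±m₁, j₂±m₂, J±M) = (1,0,3,2,4,2)
P² = 96
sum k=0..0:
  [0] +1/12 = 1/12
S = 1/12
C² = P²·S² = 2/3 ; C = +0.816497

+√(2/3) = +0.816497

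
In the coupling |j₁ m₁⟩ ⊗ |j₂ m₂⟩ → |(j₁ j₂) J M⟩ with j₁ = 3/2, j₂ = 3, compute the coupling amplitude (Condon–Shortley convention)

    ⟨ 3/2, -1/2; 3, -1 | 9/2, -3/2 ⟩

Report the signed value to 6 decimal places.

√[10·0!3!6!/10! · 1!2!2!4!3!6!] = √(34560/7)
  +(−1)^0/∏(0,0,2,2,1,4)! = 1/96  (running 1/96)
⟨..|..⟩ = √(34560/7)·(1/96) = +0.731925

+√(15/28) ≈ +0.731925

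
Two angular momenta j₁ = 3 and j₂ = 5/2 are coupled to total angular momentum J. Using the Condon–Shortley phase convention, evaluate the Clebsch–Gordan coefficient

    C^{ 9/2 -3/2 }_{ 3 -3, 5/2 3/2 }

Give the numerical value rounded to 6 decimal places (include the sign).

triangle: 1!*5!*4!/11! = 2880/39916800
(j±m)!: 0!*6!*4!*1!*3!*6! = 74649600
prefactor² = (2J+1)*Δ*N² = 4147200/77
  k=1: −1/(1!*0!*5!*3!*0!*1!) = -1/720
Σ = -1/720  ⇒  CG² = 4147200/77*(-1/720)² = 8/77
CG = −√(8/77) = -0.322329

−√(8/77) = -0.322329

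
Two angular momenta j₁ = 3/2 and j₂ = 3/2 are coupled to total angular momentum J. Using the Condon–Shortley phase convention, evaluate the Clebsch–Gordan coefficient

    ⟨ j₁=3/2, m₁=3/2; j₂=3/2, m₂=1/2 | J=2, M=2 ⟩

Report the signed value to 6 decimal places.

triangle: 1!×2!×2!/6! = 4/720
(j±m)!: 3!×0!×2!×1!×4!×0! = 288
prefactor² = (2J+1)×Δ×N² = 8
  k=0: +1/(0!×1!×0!×2!×2!×0!) = 1/4
Σ = 1/4  ⇒  CG² = 8×1/4² = 1/2
CG = +√(1/2) = +0.707107

+√(1/2) ≈ +0.707107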